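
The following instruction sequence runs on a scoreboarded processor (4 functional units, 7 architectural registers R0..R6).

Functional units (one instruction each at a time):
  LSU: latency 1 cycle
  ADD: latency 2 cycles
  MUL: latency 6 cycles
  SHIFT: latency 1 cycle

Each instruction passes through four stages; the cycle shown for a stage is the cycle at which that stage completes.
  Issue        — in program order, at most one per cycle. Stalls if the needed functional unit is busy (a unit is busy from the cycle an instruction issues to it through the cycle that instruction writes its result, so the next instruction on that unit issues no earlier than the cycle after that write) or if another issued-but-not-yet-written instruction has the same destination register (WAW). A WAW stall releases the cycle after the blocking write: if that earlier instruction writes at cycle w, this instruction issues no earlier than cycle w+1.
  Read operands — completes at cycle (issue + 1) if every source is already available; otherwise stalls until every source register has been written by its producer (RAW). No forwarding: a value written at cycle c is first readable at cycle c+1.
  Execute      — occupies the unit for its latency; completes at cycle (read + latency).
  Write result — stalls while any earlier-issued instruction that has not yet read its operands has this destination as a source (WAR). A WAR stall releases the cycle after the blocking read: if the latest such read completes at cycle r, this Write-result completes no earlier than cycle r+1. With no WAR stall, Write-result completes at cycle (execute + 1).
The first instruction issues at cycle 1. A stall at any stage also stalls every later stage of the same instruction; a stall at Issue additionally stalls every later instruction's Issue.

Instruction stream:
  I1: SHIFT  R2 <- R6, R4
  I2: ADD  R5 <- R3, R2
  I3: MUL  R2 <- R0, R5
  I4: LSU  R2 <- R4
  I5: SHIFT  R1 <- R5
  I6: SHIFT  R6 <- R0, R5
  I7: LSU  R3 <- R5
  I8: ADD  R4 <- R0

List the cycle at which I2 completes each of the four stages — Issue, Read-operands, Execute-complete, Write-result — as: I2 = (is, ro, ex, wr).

c1: I1→SHIFT
c2: I1 RO, I2→ADD
c3: I1 EX
c4: I1 WR R2
c5: I2 RO, I3→MUL
c7: I2 EX
c8: I2 WR R5
c9: I3 RO
c15: I3 EX
c16: I3 WR R2
c17: I4→LSU
c18: I4 RO, I5→SHIFT
c19: I4 EX, I5 RO
c20: I4 WR R2, I5 EX
c21: I5 WR R1
c22: I6→SHIFT
c23: I6 RO, I7→LSU
c24: I6 EX, I7 RO, I8→ADD
c25: I6 WR R6, I7 EX, I8 RO
c26: I7 WR R3
c27: I8 EX
c28: I8 WR R4

I2 = (2, 5, 7, 8)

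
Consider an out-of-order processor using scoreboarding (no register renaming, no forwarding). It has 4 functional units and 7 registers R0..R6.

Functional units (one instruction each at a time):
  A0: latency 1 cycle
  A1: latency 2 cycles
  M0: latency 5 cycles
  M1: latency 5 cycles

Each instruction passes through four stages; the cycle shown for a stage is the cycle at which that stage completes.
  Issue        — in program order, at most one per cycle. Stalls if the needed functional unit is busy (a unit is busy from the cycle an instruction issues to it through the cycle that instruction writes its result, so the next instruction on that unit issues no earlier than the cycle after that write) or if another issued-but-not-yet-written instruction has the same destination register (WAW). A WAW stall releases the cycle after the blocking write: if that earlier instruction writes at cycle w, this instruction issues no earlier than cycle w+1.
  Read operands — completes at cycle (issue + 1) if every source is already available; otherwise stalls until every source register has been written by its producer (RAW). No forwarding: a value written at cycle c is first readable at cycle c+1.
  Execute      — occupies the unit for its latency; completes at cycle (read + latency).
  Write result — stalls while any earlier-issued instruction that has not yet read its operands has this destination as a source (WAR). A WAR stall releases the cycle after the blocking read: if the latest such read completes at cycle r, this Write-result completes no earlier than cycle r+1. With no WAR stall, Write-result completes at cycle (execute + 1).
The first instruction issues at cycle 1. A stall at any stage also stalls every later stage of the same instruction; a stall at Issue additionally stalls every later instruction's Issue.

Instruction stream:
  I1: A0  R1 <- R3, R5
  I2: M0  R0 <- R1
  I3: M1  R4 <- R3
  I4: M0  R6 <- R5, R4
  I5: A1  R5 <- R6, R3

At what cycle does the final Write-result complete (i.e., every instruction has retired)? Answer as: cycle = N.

cycle = 23

[1] I1→A0
[2] I1 RO | I2→M0
[3] I1 EX | I3→M1
[4] I1 WR R1 | I3 RO
[5] I2 RO
[9] I3 EX
[10] I2 EX | I3 WR R4
[11] I2 WR R0
[12] I4→M0
[13] I4 RO | I5→A1
[18] I4 EX
[19] I4 WR R6
[20] I5 RO
[22] I5 EX
[23] I5 WR R5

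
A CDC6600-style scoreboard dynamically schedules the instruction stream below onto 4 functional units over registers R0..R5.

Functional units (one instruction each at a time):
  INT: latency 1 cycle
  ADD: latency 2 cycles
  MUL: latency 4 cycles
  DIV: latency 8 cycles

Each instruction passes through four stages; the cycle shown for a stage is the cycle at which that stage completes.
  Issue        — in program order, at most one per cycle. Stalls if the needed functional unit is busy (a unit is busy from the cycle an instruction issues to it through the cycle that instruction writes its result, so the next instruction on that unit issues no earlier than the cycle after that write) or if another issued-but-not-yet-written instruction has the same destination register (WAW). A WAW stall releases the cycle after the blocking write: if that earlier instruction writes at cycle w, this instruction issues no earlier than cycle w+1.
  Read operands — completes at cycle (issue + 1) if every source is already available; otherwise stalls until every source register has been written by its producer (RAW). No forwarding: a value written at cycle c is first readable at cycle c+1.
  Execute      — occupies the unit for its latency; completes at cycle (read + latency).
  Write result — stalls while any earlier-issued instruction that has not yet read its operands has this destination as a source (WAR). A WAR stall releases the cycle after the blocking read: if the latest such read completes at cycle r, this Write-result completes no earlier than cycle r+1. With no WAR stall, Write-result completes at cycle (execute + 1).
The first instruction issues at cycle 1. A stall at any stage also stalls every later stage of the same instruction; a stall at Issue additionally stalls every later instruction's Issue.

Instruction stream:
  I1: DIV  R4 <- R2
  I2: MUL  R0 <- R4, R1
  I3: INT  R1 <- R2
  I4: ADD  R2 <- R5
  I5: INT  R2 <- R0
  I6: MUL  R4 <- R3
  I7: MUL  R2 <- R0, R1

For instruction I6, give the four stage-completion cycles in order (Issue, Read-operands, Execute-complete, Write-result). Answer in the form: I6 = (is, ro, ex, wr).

I6 = (18, 19, 23, 24)

cycle 1: issue I1 (DIV)
cycle 2: I1 read-ops, issue I2 (MUL)
cycle 3: issue I3 (INT)
cycle 4: I3 read-ops, issue I4 (ADD)
cycle 5: I3 finished on INT, I4 read-ops
cycle 7: I4 finished on ADD
cycle 8: I4→R2
cycle 10: I1 finished on DIV
cycle 11: I1→R4
cycle 12: I2 read-ops
cycle 13: I3→R1
cycle 14: issue I5 (INT)
cycle 16: I2 finished on MUL
cycle 17: I2→R0
cycle 18: I5 read-ops, issue I6 (MUL)
cycle 19: I5 finished on INT, I6 read-ops
cycle 20: I5→R2
cycle 23: I6 finished on MUL
cycle 24: I6→R4
cycle 25: issue I7 (MUL)
cycle 26: I7 read-ops
cycle 30: I7 finished on MUL
cycle 31: I7→R2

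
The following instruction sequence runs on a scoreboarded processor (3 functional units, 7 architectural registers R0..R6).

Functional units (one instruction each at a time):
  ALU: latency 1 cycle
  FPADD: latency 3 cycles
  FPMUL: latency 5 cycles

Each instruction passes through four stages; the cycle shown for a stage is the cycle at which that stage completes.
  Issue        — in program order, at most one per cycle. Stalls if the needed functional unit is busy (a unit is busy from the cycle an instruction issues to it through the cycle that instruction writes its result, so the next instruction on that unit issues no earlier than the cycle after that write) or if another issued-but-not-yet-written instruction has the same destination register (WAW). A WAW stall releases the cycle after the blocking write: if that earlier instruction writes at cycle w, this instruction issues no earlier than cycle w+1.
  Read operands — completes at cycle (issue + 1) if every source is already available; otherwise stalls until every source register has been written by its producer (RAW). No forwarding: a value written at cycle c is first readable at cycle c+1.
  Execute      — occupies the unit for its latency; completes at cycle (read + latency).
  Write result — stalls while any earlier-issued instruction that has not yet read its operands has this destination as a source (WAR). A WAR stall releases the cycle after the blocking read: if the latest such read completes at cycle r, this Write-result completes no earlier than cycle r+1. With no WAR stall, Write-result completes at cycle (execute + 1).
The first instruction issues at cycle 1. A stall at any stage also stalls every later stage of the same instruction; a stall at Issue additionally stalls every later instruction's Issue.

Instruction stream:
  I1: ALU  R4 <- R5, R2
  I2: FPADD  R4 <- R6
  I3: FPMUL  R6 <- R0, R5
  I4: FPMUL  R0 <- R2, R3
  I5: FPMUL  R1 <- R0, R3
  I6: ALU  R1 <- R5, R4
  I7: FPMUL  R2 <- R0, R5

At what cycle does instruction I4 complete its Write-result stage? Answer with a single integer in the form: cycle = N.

cycle = 21

[I1] 1/2/3/4
[I2] 5/6/9/10  (WAW R4: wait I1 write@4)
[I3] 6/7/12/13
[I4] 14/15/20/21  (struct: FPMUL busy until I3 writes@13)
[I5] 22/23/28/29  (struct: FPMUL busy until I4 writes@21)
[I6] 30/31/32/33  (WAW R1: wait I5 write@29)
[I7] 31/32/37/38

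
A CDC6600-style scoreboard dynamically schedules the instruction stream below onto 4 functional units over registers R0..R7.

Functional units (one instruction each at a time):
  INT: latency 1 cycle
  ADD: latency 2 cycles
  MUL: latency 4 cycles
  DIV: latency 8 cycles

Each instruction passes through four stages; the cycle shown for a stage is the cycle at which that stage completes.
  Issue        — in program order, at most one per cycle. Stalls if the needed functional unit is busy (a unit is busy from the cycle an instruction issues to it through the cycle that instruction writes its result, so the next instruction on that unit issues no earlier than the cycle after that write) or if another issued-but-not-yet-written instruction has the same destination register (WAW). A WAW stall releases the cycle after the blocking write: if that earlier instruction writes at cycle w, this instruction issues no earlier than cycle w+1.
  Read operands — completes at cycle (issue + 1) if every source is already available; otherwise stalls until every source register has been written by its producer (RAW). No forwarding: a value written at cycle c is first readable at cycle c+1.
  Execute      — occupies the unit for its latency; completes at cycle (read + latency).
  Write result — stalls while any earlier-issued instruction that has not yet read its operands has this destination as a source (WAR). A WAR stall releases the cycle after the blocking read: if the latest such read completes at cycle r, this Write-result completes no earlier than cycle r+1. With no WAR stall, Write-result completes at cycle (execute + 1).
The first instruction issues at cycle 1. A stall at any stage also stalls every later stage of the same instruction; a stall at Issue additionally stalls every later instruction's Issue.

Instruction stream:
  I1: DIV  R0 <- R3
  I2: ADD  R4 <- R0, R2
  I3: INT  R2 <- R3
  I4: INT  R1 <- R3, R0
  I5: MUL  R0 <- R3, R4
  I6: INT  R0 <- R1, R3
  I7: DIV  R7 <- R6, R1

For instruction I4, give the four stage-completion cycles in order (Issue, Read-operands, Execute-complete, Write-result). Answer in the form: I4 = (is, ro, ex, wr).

[1] I1 dispatched to DIV
[2] I1 operands ready | I2 dispatched to ADD
[3] I3 dispatched to INT
[4] I3 operands ready
[5] I3 complete
[10] I1 complete
[11] R0←I1
[12] I2 operands ready
[13] R2←I3
[14] I2 complete | I4 dispatched to INT
[15] R4←I2 | I4 operands ready | I5 dispatched to MUL
[16] I4 complete | I5 operands ready
[17] R1←I4
[20] I5 complete
[21] R0←I5
[22] I6 dispatched to INT
[23] I6 operands ready | I7 dispatched to DIV
[24] I6 complete | I7 operands ready
[25] R0←I6
[32] I7 complete
[33] R7←I7

I4 = (14, 15, 16, 17)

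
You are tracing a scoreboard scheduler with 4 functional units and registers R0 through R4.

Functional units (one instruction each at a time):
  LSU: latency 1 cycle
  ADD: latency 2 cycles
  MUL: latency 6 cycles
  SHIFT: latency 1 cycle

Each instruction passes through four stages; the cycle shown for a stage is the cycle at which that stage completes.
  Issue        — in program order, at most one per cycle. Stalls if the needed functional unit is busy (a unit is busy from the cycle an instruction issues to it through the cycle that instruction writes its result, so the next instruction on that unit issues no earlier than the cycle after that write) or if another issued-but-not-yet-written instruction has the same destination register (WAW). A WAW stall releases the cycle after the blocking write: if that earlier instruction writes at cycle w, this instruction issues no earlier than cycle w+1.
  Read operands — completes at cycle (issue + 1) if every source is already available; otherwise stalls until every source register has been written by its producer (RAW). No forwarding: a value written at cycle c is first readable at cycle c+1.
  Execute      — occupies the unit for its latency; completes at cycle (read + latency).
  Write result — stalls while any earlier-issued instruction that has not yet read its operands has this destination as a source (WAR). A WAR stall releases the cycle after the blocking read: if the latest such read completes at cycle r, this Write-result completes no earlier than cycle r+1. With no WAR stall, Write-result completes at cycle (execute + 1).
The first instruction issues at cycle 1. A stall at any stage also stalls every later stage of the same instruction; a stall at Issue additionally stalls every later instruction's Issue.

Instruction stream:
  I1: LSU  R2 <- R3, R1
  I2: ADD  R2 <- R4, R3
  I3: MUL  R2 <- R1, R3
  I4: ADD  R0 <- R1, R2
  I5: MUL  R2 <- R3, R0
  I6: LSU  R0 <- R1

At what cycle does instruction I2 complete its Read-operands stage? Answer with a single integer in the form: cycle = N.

t=1  I1 issues→LSU
t=2  I1 reads
t=3  I1 exec-done
t=4  I1 writes R2
t=5  I2 issues→ADD
t=6  I2 reads
t=8  I2 exec-done
t=9  I2 writes R2
t=10  I3 issues→MUL
t=11  I3 reads; I4 issues→ADD
t=17  I3 exec-done
t=18  I3 writes R2
t=19  I4 reads; I5 issues→MUL
t=21  I4 exec-done
t=22  I4 writes R0
t=23  I5 reads; I6 issues→LSU
t=24  I6 reads
t=25  I6 exec-done
t=26  I6 writes R0
t=29  I5 exec-done
t=30  I5 writes R2

cycle = 6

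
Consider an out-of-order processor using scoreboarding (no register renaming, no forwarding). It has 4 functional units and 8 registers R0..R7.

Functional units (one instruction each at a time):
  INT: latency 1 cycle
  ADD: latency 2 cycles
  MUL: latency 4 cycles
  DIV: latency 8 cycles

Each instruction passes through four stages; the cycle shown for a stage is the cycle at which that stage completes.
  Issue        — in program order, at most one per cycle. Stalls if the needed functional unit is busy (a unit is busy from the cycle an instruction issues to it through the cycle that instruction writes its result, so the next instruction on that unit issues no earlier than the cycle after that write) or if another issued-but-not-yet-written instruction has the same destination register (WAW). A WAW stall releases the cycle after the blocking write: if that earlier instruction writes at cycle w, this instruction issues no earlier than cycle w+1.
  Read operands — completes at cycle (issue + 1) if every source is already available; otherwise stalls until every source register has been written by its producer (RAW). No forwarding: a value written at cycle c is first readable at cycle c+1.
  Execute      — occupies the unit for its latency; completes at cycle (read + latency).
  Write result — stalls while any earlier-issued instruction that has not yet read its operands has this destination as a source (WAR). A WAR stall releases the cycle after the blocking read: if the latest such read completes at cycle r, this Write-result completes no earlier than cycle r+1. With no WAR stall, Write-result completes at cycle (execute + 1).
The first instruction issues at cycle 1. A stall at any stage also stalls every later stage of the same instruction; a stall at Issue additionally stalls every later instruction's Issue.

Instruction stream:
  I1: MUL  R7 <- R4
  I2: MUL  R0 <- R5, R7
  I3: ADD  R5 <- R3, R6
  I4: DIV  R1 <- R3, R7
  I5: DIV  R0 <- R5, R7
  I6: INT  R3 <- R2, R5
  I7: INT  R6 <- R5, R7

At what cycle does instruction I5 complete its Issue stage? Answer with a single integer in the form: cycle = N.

cycle = 21

  I1 | 1 | 2 | 6 | 7
  I2 | 8 | 9 | 13 | 14   struct: MUL busy until I1 writes@7
  I3 | 9 | 10 | 12 | 13
  I4 | 10 | 11 | 19 | 20
  I5 | 21 | 22 | 30 | 31   struct: DIV busy until I4 writes@20
  I6 | 22 | 23 | 24 | 25
  I7 | 26 | 27 | 28 | 29   struct: INT busy until I6 writes@25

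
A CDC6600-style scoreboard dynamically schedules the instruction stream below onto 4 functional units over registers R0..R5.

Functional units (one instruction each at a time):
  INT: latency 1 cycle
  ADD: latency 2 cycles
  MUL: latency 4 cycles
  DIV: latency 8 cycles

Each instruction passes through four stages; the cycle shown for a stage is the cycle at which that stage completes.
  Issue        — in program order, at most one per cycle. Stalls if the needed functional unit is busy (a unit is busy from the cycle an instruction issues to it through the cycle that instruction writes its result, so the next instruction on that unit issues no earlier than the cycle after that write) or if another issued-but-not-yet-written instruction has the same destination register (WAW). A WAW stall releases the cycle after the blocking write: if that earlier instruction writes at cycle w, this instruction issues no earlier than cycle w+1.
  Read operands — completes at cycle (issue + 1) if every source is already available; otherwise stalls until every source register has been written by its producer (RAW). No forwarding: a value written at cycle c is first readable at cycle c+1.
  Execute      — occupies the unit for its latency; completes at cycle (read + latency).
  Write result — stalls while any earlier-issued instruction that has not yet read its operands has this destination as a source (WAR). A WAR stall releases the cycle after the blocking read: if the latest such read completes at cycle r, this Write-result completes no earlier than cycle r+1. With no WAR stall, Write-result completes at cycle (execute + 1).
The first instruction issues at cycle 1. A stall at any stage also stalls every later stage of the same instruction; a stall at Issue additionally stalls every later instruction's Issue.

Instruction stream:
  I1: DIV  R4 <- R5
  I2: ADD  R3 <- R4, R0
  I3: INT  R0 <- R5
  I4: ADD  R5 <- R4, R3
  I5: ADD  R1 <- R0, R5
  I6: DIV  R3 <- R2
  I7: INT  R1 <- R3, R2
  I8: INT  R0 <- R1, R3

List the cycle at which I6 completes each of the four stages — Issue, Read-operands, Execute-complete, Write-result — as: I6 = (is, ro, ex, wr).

I1 -> (1, 2, 10, 11)
I2 -> (2, 12, 14, 15)  // RAW R4: wait I1 write@11
I3 -> (3, 4, 5, 13)  // WAR R0: wait I2 read@12
I4 -> (16, 17, 19, 20)  // struct: ADD busy until I2 writes@15
I5 -> (21, 22, 24, 25)  // struct: ADD busy until I4 writes@20
I6 -> (22, 23, 31, 32)
I7 -> (26, 33, 34, 35)  // WAW R1: wait I5 write@25, RAW R3: wait I6 write@32
I8 -> (36, 37, 38, 39)  // struct: INT busy until I7 writes@35

I6 = (22, 23, 31, 32)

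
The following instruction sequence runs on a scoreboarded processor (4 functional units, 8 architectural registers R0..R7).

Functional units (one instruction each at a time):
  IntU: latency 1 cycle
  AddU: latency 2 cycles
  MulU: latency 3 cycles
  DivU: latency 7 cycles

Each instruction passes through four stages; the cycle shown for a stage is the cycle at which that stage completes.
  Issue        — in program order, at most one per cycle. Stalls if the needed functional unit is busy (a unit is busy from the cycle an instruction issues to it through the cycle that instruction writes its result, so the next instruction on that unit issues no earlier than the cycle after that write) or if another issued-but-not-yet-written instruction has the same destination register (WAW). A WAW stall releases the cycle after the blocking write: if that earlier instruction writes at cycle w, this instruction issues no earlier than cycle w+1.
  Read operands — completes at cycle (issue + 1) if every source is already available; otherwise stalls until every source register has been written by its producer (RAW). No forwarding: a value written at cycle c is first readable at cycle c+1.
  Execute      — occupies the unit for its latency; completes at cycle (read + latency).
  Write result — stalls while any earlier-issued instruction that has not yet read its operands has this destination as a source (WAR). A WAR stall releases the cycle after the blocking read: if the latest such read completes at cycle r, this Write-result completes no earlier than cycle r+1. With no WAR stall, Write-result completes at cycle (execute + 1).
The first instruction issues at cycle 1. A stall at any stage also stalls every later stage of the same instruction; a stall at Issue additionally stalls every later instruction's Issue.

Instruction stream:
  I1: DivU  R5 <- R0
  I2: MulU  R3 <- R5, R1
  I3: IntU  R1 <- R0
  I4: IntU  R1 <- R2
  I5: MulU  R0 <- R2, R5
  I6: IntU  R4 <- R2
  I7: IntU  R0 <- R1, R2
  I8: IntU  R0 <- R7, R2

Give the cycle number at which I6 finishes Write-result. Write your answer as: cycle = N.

[1] I1→DivU
[2] I1 RO | I2→MulU
[3] I3→IntU
[4] I3 RO
[5] I3 EX
[9] I1 EX
[10] I1 WR R5
[11] I2 RO
[12] I3 WR R1
[13] I4→IntU
[14] I2 EX | I4 RO
[15] I2 WR R3 | I4 EX
[16] I4 WR R1 | I5→MulU
[17] I5 RO | I6→IntU
[18] I6 RO
[19] I6 EX
[20] I5 EX | I6 WR R4
[21] I5 WR R0
[22] I7→IntU
[23] I7 RO
[24] I7 EX
[25] I7 WR R0
[26] I8→IntU
[27] I8 RO
[28] I8 EX
[29] I8 WR R0

cycle = 20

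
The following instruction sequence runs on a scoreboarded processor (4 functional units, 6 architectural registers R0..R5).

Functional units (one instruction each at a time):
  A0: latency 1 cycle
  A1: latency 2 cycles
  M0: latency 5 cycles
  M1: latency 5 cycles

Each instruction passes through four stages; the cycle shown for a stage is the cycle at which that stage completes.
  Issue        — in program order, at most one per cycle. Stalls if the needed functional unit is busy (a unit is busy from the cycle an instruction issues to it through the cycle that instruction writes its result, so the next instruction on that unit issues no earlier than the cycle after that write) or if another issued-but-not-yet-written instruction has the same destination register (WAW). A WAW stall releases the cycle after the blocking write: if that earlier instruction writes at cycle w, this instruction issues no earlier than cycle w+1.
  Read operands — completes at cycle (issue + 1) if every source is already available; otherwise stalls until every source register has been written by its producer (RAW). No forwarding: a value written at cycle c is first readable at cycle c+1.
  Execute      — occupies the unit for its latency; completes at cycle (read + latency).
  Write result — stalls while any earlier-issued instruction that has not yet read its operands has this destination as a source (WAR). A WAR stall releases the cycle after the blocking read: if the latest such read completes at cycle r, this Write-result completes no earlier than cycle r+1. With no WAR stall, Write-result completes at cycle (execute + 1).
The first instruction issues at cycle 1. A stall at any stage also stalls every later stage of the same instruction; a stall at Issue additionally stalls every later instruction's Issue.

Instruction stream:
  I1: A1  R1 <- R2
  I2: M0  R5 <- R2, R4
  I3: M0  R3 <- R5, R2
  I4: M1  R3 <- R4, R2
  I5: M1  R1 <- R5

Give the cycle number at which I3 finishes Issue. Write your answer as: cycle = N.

[I1] 1/2/4/5
[I2] 2/3/8/9
[I3] 10/11/16/17  (struct: M0 busy until I2 writes@9)
[I4] 18/19/24/25  (WAW R3: wait I3 write@17)
[I5] 26/27/32/33  (struct: M1 busy until I4 writes@25)

cycle = 10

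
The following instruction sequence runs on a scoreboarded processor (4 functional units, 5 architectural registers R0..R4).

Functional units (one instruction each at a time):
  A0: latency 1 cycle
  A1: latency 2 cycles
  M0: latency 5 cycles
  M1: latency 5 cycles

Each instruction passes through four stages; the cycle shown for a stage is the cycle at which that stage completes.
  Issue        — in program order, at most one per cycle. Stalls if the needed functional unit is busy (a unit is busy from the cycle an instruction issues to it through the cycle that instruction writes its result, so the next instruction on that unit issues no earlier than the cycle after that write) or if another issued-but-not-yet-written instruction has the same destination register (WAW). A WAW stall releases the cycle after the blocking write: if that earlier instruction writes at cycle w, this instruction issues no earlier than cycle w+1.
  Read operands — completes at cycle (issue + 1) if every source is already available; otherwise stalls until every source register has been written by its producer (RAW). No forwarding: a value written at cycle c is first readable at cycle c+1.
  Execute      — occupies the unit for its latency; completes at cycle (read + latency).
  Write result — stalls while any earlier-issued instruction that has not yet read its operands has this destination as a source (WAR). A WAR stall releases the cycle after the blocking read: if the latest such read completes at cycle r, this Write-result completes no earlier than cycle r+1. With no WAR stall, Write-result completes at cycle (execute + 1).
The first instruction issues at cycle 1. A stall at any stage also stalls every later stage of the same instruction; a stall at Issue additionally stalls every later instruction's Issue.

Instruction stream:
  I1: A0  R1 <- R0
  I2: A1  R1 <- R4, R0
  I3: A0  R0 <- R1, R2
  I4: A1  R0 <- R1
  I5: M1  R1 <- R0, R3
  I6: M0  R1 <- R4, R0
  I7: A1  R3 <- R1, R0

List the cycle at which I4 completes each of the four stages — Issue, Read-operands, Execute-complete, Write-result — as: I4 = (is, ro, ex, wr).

[1] I1 dispatched to A0
[2] I1 operands ready
[3] I1 complete
[4] R1←I1
[5] I2 dispatched to A1
[6] I2 operands ready; I3 dispatched to A0
[8] I2 complete
[9] R1←I2
[10] I3 operands ready
[11] I3 complete
[12] R0←I3
[13] I4 dispatched to A1
[14] I4 operands ready; I5 dispatched to M1
[16] I4 complete
[17] R0←I4
[18] I5 operands ready
[23] I5 complete
[24] R1←I5
[25] I6 dispatched to M0
[26] I6 operands ready; I7 dispatched to A1
[31] I6 complete
[32] R1←I6
[33] I7 operands ready
[35] I7 complete
[36] R3←I7

I4 = (13, 14, 16, 17)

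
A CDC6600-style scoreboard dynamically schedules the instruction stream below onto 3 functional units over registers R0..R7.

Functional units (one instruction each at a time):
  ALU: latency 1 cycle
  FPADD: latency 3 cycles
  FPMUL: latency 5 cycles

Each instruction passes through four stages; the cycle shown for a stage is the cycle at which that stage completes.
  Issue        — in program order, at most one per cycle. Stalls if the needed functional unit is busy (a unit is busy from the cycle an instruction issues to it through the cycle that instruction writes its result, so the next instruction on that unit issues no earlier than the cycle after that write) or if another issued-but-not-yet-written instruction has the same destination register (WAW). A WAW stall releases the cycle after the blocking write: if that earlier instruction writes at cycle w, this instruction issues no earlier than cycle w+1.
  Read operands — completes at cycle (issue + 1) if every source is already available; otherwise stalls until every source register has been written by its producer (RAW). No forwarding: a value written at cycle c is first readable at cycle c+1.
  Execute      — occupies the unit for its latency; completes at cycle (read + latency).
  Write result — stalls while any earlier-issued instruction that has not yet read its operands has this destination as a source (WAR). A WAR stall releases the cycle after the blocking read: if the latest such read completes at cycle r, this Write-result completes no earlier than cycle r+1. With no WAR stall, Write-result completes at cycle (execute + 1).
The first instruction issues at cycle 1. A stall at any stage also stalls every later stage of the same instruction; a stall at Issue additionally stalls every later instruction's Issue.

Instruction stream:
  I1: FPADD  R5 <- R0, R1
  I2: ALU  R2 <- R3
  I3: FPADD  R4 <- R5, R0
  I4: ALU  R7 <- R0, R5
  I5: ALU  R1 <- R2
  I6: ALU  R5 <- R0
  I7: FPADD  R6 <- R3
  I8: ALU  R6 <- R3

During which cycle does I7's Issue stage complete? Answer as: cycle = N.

cycle = 17

  I1 | 1 | 2 | 5 | 6
  I2 | 2 | 3 | 4 | 5
  I3 | 7 | 8 | 11 | 12   struct: FPADD busy until I1 writes@6
  I4 | 8 | 9 | 10 | 11
  I5 | 12 | 13 | 14 | 15   struct: ALU busy until I4 writes@11
  I6 | 16 | 17 | 18 | 19   struct: ALU busy until I5 writes@15
  I7 | 17 | 18 | 21 | 22
  I8 | 23 | 24 | 25 | 26   WAW R6: wait I7 write@22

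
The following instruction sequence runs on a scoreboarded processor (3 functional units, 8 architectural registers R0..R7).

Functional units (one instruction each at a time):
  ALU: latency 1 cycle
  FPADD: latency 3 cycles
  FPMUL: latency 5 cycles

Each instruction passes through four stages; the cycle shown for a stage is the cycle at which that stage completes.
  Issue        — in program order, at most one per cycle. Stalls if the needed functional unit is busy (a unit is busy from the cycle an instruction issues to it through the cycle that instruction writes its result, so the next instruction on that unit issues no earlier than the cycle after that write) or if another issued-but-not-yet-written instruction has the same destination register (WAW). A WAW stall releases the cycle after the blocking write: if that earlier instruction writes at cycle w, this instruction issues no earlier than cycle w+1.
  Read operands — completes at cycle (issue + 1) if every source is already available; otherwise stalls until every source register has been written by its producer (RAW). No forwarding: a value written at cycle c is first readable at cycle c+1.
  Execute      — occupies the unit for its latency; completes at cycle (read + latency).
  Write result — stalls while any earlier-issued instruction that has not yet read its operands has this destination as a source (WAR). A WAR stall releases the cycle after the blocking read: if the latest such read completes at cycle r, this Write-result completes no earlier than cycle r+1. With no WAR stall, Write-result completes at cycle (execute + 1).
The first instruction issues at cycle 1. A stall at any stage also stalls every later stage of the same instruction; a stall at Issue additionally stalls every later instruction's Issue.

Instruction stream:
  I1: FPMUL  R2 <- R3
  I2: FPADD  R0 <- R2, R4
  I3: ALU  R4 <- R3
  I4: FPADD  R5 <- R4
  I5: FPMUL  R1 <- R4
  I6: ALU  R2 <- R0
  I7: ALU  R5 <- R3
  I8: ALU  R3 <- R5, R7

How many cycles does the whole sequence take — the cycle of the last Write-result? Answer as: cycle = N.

cycle = 27

1) issue 1, read 2, done 7, write 8
2) issue 2, read 9, done 12, write 13  <RAW R2: wait I1 write@8>
3) issue 3, read 4, done 5, write 10  <WAR R4: wait I2 read@9>
4) issue 14, read 15, done 18, write 19  <struct: FPADD busy until I2 writes@13>
5) issue 15, read 16, done 21, write 22
6) issue 16, read 17, done 18, write 19
7) issue 20, read 21, done 22, write 23  <struct: ALU busy until I6 writes@19>
8) issue 24, read 25, done 26, write 27  <struct: ALU busy until I7 writes@23>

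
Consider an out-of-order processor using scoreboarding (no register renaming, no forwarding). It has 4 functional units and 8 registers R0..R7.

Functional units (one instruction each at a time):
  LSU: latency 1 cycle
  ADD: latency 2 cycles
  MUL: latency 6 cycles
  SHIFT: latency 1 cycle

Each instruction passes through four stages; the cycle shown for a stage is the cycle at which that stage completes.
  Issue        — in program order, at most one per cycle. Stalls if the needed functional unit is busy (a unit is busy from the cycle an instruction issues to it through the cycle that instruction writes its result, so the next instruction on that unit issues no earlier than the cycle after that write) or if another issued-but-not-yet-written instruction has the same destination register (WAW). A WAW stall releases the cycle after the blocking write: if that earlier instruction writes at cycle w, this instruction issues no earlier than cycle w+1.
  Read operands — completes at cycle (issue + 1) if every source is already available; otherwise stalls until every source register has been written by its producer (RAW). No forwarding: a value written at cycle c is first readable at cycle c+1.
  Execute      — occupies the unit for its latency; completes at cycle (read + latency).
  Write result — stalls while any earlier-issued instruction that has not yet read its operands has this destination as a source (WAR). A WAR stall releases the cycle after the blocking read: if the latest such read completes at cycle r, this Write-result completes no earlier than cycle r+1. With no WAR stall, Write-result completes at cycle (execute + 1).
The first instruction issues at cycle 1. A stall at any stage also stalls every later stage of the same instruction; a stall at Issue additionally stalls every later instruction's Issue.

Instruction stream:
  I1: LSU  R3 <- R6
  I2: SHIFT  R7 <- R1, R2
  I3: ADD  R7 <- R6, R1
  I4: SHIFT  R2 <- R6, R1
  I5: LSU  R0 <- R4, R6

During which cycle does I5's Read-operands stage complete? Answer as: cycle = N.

cycle = 9

  I1 | 1 | 2 | 3 | 4
  I2 | 2 | 3 | 4 | 5
  I3 | 6 | 7 | 9 | 10   WAW R7: wait I2 write@5
  I4 | 7 | 8 | 9 | 10
  I5 | 8 | 9 | 10 | 11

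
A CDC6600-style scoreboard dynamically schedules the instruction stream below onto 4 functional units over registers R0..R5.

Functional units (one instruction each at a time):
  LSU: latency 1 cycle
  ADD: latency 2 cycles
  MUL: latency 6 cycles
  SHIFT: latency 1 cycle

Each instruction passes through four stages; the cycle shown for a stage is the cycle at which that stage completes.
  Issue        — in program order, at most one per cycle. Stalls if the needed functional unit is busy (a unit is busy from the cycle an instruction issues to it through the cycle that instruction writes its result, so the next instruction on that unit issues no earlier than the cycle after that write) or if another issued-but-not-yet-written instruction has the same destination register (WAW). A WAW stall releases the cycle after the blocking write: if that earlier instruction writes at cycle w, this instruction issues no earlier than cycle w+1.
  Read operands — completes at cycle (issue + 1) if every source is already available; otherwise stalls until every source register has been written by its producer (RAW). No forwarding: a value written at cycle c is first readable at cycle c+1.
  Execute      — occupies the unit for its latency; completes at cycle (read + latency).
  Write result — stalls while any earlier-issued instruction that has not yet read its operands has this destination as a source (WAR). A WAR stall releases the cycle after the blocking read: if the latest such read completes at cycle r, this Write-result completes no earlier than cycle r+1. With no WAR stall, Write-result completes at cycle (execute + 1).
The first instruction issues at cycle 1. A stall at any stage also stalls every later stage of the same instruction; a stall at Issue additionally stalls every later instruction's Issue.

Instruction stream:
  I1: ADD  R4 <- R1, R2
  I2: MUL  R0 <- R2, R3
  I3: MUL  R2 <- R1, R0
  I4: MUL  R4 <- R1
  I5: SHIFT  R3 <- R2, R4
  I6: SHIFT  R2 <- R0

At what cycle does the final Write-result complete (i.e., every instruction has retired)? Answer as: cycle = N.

t=1  I1 issues→ADD
t=2  I1 reads · I2 issues→MUL
t=3  I2 reads
t=4  I1 exec-done
t=5  I1 writes R4
t=9  I2 exec-done
t=10  I2 writes R0
t=11  I3 issues→MUL
t=12  I3 reads
t=18  I3 exec-done
t=19  I3 writes R2
t=20  I4 issues→MUL
t=21  I4 reads · I5 issues→SHIFT
t=27  I4 exec-done
t=28  I4 writes R4
t=29  I5 reads
t=30  I5 exec-done
t=31  I5 writes R3
t=32  I6 issues→SHIFT
t=33  I6 reads
t=34  I6 exec-done
t=35  I6 writes R2

cycle = 35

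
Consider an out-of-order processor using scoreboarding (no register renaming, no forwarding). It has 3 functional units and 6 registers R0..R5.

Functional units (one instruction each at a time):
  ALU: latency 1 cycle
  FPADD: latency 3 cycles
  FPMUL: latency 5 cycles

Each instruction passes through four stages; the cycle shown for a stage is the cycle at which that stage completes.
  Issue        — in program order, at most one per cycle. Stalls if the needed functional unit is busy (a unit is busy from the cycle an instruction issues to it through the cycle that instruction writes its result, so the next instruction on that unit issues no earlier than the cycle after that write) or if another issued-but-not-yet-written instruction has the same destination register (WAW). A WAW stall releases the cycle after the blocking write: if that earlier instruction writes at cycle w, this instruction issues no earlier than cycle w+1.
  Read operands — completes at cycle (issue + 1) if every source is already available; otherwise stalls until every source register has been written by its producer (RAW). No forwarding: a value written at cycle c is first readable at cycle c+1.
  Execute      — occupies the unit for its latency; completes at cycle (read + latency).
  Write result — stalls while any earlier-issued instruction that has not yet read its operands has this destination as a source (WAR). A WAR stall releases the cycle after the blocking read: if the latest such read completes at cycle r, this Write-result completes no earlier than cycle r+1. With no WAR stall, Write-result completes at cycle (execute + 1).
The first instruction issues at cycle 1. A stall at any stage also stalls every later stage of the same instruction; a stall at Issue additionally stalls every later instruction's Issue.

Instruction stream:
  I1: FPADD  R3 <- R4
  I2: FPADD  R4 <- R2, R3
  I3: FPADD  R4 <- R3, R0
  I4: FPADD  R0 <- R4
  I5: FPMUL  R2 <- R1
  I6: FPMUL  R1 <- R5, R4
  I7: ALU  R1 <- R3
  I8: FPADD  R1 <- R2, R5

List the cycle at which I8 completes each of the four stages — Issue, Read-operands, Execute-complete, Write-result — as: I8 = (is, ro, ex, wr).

1) issue 1, read 2, done 5, write 6
2) issue 7, read 8, done 11, write 12  <struct: FPADD busy until I1 writes@6>
3) issue 13, read 14, done 17, write 18  <struct: FPADD busy until I2 writes@12>
4) issue 19, read 20, done 23, write 24  <struct: FPADD busy until I3 writes@18>
5) issue 20, read 21, done 26, write 27
6) issue 28, read 29, done 34, write 35  <struct: FPMUL busy until I5 writes@27>
7) issue 36, read 37, done 38, write 39  <WAW R1: wait I6 write@35>
8) issue 40, read 41, done 44, write 45  <WAW R1: wait I7 write@39>

I8 = (40, 41, 44, 45)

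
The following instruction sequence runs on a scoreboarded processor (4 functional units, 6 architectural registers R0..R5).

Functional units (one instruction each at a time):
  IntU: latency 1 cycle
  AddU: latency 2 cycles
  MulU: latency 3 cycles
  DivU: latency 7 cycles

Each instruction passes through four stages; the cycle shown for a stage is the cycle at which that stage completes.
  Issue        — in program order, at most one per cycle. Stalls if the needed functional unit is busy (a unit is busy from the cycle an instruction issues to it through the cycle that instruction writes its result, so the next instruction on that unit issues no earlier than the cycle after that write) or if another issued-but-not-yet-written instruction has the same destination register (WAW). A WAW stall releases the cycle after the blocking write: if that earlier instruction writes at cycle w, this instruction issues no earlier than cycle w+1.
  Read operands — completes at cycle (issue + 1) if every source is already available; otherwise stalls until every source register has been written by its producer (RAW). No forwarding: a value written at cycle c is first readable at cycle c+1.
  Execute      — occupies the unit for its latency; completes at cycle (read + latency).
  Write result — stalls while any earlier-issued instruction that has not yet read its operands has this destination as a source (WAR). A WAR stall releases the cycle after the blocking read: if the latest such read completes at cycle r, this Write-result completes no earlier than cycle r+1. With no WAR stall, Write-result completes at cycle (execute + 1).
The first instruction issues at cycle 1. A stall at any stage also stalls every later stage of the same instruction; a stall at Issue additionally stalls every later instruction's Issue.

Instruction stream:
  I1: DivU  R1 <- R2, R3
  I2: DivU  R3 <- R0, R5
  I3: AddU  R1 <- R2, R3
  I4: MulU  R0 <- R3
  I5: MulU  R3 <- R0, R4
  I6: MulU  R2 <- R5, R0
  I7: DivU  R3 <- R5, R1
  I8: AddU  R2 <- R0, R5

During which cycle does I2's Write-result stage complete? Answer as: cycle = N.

t=1  I1→DivU
t=2  I1 RO
t=9  I1 EX
t=10  I1 WR R1
t=11  I2→DivU
t=12  I2 RO; I3→AddU
t=13  I4→MulU
t=19  I2 EX
t=20  I2 WR R3
t=21  I3 RO; I4 RO
t=23  I3 EX
t=24  I3 WR R1; I4 EX
t=25  I4 WR R0
t=26  I5→MulU
t=27  I5 RO
t=30  I5 EX
t=31  I5 WR R3
t=32  I6→MulU
t=33  I6 RO; I7→DivU
t=34  I7 RO
t=36  I6 EX
t=37  I6 WR R2
t=38  I8→AddU
t=39  I8 RO
t=41  I7 EX; I8 EX
t=42  I7 WR R3; I8 WR R2

cycle = 20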